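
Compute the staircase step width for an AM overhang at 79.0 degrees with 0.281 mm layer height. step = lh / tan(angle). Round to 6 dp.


step = 0.281 / tan(79.0) = 0.054621 mm


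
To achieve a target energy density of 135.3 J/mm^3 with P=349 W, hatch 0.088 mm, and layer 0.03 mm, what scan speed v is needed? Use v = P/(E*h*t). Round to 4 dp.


v = 349 / (135.3*0.088*0.03) = 977.0656 mm/s


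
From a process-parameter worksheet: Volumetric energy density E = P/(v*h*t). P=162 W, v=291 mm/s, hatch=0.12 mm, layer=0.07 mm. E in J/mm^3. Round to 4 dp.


E = 162 / (291*0.12*0.07) = 66.2739 J/mm^3


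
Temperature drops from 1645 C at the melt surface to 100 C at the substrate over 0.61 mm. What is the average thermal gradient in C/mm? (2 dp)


G = (1645-100)/0.61 = 2532.79 C/mm


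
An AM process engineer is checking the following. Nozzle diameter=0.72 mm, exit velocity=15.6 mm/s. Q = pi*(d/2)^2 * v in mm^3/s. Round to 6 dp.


A = pi*(0.72/2)^2 = 0.40715041 mm^2
Q = 0.40715041 * 15.6 = 6.351546 mm^3/s


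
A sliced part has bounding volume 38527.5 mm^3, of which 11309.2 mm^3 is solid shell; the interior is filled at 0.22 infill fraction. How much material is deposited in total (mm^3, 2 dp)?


V_infill = (38527.5 - 11309.2) * 0.22 = 5988.03
V_total = 11309.2 + 5988.03 = 17297.23 mm^3


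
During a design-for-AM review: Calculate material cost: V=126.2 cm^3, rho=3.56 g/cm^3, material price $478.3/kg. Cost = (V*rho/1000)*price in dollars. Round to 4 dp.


Mass = 126.2*3.56/1000 = 0.449272 kg
Cost = 0.449272 * 478.3 = 214.8868 $


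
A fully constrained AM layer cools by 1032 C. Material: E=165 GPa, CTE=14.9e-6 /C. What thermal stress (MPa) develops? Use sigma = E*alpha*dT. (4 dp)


sigma = 165*1000 * 14.9e-6 * 1032 = 2537.172 MPa


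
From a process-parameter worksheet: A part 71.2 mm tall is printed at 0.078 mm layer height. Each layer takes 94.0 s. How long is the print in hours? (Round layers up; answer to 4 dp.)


Layers = ceil(71.2/0.078) = 913
t = 913 * 94.0 / 3600 = 23.8394 hrs


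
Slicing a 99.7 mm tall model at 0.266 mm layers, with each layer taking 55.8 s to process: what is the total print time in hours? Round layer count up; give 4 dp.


Layers = ceil(99.7/0.266) = 375
t = 375 * 55.8 / 3600 = 5.8125 hrs


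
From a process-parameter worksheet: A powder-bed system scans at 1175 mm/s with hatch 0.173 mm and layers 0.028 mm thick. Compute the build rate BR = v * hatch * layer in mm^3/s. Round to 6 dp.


Rate = 1175 * 0.173 * 0.028 = 5.6917 mm^3/s


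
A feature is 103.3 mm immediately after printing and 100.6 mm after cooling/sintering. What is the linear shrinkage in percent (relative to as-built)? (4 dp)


Shrinkage = ((103.3-100.6)/103.3)*100 = 2.6137 %


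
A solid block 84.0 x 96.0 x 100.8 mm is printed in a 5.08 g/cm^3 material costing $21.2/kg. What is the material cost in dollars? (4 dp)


V = 84.0 * 96.0 * 100.8 = 812851.2 mm^3 = 812.8512 cm^3
Mass = 812.8512 * 5.08 / 1000 = 4.1292841 kg
Cost = 4.1292841 * 21.2 = 87.5408 $


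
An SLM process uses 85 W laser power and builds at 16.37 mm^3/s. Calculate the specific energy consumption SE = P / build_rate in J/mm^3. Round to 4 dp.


SE = 85 / 16.37 = 5.1924 J/mm^3


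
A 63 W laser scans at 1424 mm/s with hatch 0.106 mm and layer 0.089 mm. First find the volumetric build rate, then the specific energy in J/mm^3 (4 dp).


Build rate = 1424 * 0.106 * 0.089 = 13.434016 mm^3/s
SE = 63 / 13.434016 = 4.6896 J/mm^3


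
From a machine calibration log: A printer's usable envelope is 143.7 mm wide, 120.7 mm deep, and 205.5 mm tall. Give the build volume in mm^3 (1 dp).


V = 143.7 * 120.7 * 205.5 = 3564313.2 mm^3


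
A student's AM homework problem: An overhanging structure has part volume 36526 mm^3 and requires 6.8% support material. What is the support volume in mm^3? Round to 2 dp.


V_support = 36526 * 0.068 = 2483.77 mm^3


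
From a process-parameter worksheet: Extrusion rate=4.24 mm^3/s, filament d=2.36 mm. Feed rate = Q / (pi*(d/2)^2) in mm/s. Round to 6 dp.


A = pi*(2.36/2)^2 = 4.374354
v = 4.24 / 4.374354 = 0.969286 mm/s


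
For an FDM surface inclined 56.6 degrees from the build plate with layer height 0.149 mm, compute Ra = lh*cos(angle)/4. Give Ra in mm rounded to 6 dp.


Ra = 0.149 * cos(56.6) / 4 = 0.020505 mm


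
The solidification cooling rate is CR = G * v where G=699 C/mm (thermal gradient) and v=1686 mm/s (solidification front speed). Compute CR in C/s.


CR = 699 * 1686 = 1178514 C/s


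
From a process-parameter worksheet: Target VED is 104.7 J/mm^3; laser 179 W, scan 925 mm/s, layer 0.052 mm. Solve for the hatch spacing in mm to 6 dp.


h = 179 / (104.7*925*0.052) = 0.035544 mm


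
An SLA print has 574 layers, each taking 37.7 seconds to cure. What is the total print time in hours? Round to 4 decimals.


t = 574 * 37.7 / 3600 = 6.0111 hrs


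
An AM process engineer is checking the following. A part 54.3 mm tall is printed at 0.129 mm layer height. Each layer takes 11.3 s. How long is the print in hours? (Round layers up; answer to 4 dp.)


Layers = ceil(54.3/0.129) = 421
t = 421 * 11.3 / 3600 = 1.3215 hrs


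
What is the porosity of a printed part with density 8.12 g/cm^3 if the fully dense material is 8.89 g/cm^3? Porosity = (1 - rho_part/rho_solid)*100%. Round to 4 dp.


Porosity = (1-8.12/8.89)*100 = 8.6614 %


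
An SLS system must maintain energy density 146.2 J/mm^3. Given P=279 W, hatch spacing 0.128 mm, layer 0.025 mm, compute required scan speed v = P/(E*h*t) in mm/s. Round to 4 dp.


v = 279 / (146.2*0.128*0.025) = 596.3577 mm/s


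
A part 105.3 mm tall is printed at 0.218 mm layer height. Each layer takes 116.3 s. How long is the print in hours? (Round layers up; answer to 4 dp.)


Layers = ceil(105.3/0.218) = 484
t = 484 * 116.3 / 3600 = 15.6359 hrs


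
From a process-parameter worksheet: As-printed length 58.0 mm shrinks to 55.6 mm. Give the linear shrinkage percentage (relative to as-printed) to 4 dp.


Shrinkage = ((58.0-55.6)/58.0)*100 = 4.1379 %


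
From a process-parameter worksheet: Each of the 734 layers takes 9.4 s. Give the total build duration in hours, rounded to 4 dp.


t = 734 * 9.4 / 3600 = 1.9166 hrs


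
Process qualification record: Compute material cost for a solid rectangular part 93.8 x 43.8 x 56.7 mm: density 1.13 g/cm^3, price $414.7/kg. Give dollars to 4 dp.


V = 93.8 * 43.8 * 56.7 = 232948.548 mm^3 = 232.948548 cm^3
Mass = 232.948548 * 1.13 / 1000 = 0.26323186 kg
Cost = 0.26323186 * 414.7 = 109.1623 $


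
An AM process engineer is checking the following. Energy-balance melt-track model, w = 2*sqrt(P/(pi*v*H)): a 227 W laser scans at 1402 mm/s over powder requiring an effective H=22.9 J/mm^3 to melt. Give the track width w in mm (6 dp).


w = 2*sqrt(227/(pi*1402*22.9)) = 0.09488 mm


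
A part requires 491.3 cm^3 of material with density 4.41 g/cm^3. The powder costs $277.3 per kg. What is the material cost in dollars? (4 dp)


Mass = 491.3*4.41/1000 = 2.166633 kg
Cost = 2.166633 * 277.3 = 600.8073 $


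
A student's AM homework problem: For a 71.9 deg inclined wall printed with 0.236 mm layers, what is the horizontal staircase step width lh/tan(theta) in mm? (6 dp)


step = 0.236 / tan(71.9) = 0.077137 mm


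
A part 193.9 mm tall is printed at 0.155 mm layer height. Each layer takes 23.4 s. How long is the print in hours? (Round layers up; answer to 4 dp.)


Layers = ceil(193.9/0.155) = 1251
t = 1251 * 23.4 / 3600 = 8.1315 hrs


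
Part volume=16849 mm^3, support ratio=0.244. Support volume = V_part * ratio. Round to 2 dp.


V_support = 16849 * 0.244 = 4111.16 mm^3


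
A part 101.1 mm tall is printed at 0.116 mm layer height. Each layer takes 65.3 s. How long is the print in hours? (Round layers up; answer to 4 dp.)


Layers = ceil(101.1/0.116) = 872
t = 872 * 65.3 / 3600 = 15.8171 hrs


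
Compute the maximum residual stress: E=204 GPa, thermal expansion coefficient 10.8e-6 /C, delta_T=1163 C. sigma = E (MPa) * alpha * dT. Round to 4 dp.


sigma = 204*1000 * 10.8e-6 * 1163 = 2562.3216 MPa


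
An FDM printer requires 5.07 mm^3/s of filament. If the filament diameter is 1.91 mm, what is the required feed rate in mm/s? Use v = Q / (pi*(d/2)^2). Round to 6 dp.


A = pi*(1.91/2)^2 = 2.865211
v = 5.07 / 2.865211 = 1.769503 mm/s


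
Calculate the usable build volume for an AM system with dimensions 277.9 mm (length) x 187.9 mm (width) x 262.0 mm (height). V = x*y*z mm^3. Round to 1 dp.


V = 277.9 * 187.9 * 262.0 = 13680961.4 mm^3


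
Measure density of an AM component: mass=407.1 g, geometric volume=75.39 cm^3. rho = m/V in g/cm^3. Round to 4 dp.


rho = 407.1 / 75.39 = 5.3999 g/cm^3


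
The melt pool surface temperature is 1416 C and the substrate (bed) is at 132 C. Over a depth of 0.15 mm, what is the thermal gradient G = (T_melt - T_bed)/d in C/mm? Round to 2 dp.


G = (1416-132)/0.15 = 8560.0 C/mm


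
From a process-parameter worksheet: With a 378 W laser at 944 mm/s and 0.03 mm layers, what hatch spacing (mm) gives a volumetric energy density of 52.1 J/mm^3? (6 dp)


h = 378 / (52.1*944*0.03) = 0.256189 mm


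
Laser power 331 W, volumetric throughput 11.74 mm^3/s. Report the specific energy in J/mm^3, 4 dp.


SE = 331 / 11.74 = 28.1942 J/mm^3


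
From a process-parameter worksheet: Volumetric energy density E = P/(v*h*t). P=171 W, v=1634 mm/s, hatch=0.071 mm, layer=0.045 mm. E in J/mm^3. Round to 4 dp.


E = 171 / (1634*0.071*0.045) = 32.7547 J/mm^3


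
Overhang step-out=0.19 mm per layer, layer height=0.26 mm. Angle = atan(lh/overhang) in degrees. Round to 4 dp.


angle = atan(0.26/0.19) = 53.8418 degrees


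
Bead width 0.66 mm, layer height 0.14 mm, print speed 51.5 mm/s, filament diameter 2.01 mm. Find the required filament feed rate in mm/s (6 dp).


Q = 0.66 * 0.14 * 51.5 = 4.7586 mm^3/s
A_fil = pi*(2.01/2)^2 = 3.17308712 mm^2
v_feed = 4.7586 / 3.17308712 = 1.499675 mm/s


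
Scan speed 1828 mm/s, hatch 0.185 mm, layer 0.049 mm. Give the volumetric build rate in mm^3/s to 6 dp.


Rate = 1828 * 0.185 * 0.049 = 16.57082 mm^3/s


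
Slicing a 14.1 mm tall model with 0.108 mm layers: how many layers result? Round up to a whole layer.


Layers = ceil(14.1/0.108) = 131


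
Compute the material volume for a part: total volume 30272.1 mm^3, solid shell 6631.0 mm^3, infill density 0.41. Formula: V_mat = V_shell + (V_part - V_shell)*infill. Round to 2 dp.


V_infill = (30272.1 - 6631.0) * 0.41 = 9692.85
V_total = 6631.0 + 9692.85 = 16323.85 mm^3


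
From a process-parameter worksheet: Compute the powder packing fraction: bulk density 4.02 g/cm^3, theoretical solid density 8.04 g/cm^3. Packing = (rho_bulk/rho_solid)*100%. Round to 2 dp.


Packing = (4.02/8.04)*100 = 50.0 %


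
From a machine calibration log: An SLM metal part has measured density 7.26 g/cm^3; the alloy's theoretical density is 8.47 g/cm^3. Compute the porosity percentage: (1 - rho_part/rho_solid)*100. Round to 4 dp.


Porosity = (1-7.26/8.47)*100 = 14.2857 %


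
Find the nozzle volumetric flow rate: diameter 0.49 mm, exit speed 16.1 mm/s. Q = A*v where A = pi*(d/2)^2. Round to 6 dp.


A = pi*(0.49/2)^2 = 0.1885741 mm^2
Q = 0.1885741 * 16.1 = 3.036043 mm^3/s


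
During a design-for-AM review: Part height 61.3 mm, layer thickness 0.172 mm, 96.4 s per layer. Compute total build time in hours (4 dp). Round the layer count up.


Layers = ceil(61.3/0.172) = 357
t = 357 * 96.4 / 3600 = 9.5597 hrs


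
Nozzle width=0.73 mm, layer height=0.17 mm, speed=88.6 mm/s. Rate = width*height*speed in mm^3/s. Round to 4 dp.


Rate = 0.73 * 0.17 * 88.6 = 10.9953 mm^3/s


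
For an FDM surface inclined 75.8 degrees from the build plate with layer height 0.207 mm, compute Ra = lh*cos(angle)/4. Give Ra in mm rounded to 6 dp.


Ra = 0.207 * cos(75.8) / 4 = 0.012695 mm


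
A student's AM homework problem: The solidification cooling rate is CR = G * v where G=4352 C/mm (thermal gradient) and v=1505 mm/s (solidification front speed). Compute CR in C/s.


CR = 4352 * 1505 = 6549760 C/s


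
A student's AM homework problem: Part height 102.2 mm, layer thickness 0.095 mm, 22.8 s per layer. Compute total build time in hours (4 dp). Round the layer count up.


Layers = ceil(102.2/0.095) = 1076
t = 1076 * 22.8 / 3600 = 6.8147 hrs


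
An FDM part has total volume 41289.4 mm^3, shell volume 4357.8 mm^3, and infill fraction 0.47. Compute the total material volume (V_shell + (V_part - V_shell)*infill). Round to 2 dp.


V_infill = (41289.4 - 4357.8) * 0.47 = 17357.85
V_total = 4357.8 + 17357.85 = 21715.65 mm^3


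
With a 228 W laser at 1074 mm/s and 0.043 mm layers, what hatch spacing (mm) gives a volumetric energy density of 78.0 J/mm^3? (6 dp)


h = 228 / (78.0*1074*0.043) = 0.063295 mm


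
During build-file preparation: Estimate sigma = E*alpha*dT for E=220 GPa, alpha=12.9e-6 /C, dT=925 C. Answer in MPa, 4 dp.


sigma = 220*1000 * 12.9e-6 * 925 = 2625.15 MPa


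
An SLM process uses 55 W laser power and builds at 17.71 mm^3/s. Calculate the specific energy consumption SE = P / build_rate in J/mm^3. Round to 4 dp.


SE = 55 / 17.71 = 3.1056 J/mm^3


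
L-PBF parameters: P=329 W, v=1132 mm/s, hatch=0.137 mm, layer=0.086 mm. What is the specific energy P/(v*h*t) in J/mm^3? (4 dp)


Build rate = 1132 * 0.137 * 0.086 = 13.337224 mm^3/s
SE = 329 / 13.337224 = 24.6678 J/mm^3


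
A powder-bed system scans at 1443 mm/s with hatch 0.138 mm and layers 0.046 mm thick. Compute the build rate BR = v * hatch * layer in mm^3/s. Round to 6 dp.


Rate = 1443 * 0.138 * 0.046 = 9.160164 mm^3/s


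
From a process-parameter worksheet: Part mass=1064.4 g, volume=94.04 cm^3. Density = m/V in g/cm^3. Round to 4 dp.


rho = 1064.4 / 94.04 = 11.3186 g/cm^3


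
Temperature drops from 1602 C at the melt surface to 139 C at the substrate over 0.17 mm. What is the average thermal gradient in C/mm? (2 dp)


G = (1602-139)/0.17 = 8605.88 C/mm


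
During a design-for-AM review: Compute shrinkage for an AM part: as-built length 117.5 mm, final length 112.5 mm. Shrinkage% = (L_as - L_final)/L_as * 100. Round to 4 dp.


Shrinkage = ((117.5-112.5)/117.5)*100 = 4.2553 %


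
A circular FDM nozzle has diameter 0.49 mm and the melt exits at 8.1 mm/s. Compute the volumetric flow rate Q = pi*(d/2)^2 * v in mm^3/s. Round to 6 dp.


A = pi*(0.49/2)^2 = 0.1885741 mm^2
Q = 0.1885741 * 8.1 = 1.52745 mm^3/s


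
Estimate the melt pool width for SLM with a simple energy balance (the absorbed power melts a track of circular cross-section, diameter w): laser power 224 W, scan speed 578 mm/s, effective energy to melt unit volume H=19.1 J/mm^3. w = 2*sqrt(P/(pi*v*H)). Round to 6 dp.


w = 2*sqrt(224/(pi*578*19.1)) = 0.160731 mm


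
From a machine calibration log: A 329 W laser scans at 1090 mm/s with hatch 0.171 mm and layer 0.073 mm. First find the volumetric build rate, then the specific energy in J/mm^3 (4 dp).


Build rate = 1090 * 0.171 * 0.073 = 13.60647 mm^3/s
SE = 329 / 13.60647 = 24.1797 J/mm^3


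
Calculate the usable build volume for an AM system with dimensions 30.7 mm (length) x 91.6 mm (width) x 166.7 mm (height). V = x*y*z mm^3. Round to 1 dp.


V = 30.7 * 91.6 * 166.7 = 468780.4 mm^3


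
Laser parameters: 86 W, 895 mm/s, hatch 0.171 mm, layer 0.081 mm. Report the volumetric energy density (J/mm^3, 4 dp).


E = 86 / (895*0.171*0.081) = 6.9374 J/mm^3


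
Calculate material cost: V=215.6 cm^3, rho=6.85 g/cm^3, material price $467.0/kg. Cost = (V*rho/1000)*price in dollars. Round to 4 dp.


Mass = 215.6*6.85/1000 = 1.47686 kg
Cost = 1.47686 * 467.0 = 689.6936 $


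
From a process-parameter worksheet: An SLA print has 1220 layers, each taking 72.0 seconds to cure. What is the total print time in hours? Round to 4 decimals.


t = 1220 * 72.0 / 3600 = 24.4 hrs


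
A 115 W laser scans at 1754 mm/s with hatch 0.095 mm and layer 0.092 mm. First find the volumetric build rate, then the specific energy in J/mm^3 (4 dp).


Build rate = 1754 * 0.095 * 0.092 = 15.32996 mm^3/s
SE = 115 / 15.32996 = 7.5017 J/mm^3


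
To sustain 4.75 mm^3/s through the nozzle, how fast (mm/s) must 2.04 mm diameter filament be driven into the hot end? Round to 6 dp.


A = pi*(2.04/2)^2 = 3.268513
v = 4.75 / 3.268513 = 1.45326 mm/s


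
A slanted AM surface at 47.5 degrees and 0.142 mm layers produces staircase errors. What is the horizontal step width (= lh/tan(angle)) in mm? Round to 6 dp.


step = 0.142 / tan(47.5) = 0.130119 mm


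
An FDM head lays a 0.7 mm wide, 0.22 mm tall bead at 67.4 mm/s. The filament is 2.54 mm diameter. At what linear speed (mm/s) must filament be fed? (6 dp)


Q = 0.7 * 0.22 * 67.4 = 10.3796 mm^3/s
A_fil = pi*(2.54/2)^2 = 5.06707479 mm^2
v_feed = 10.3796 / 5.06707479 = 2.04844 mm/s


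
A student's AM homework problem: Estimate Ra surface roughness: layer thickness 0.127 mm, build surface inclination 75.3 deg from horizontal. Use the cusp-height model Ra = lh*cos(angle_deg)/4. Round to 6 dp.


Ra = 0.127 * cos(75.3) / 4 = 0.008057 mm


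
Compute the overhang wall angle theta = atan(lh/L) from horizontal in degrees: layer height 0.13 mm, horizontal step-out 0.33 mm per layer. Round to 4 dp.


angle = atan(0.13/0.33) = 21.5014 degrees


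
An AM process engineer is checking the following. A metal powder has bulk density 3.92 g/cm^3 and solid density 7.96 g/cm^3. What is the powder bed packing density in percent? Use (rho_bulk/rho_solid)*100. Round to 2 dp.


Packing = (3.92/7.96)*100 = 49.25 %


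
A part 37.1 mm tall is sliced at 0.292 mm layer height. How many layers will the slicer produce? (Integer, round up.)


Layers = ceil(37.1/0.292) = 128


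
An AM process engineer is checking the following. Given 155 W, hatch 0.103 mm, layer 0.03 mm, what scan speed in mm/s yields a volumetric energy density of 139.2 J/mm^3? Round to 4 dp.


v = 155 / (139.2*0.103*0.03) = 360.3578 mm/s


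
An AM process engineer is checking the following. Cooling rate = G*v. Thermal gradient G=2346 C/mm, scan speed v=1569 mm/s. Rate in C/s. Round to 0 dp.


CR = 2346 * 1569 = 3680874 C/s


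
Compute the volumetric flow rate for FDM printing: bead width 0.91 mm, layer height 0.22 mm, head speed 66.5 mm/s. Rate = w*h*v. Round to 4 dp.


Rate = 0.91 * 0.22 * 66.5 = 13.3133 mm^3/s


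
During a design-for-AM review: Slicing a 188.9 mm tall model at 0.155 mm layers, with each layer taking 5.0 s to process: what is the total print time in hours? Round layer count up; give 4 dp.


Layers = ceil(188.9/0.155) = 1219
t = 1219 * 5.0 / 3600 = 1.6931 hrs


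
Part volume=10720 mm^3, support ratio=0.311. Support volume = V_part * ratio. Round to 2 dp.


V_support = 10720 * 0.311 = 3333.92 mm^3


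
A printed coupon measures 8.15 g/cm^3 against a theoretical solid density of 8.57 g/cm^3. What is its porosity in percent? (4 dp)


Porosity = (1-8.15/8.57)*100 = 4.9008 %


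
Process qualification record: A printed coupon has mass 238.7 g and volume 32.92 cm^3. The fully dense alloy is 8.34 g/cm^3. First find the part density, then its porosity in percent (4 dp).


rho_part = 238.7 / 32.92 = 7.2509113 g/cm^3
Porosity = (1 - 7.2509113/8.34)*100 = 13.0586 %


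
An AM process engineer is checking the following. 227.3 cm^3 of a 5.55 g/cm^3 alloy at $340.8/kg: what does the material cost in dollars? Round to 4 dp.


Mass = 227.3*5.55/1000 = 1.261515 kg
Cost = 1.261515 * 340.8 = 429.9243 $


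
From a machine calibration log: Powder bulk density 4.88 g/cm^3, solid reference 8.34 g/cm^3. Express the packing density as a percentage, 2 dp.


Packing = (4.88/8.34)*100 = 58.51 %


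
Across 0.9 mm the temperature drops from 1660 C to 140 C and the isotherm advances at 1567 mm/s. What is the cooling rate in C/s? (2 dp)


G = (1660-140)/0.9 = 1688.88888889 C/mm
CR = 1688.88888889 * 1567 = 2646488.89 C/s


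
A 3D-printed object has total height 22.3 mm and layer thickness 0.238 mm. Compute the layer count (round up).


Layers = ceil(22.3/0.238) = 94


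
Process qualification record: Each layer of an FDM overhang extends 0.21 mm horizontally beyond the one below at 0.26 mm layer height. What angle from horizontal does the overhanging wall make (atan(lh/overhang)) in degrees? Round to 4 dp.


angle = atan(0.26/0.21) = 51.0725 degrees


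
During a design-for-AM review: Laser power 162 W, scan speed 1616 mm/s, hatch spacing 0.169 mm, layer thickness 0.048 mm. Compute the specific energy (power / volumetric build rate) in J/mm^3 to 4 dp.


Build rate = 1616 * 0.169 * 0.048 = 13.108992 mm^3/s
SE = 162 / 13.108992 = 12.3579 J/mm^3


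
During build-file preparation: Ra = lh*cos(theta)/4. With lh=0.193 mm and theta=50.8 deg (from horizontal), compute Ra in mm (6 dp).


Ra = 0.193 * cos(50.8) / 4 = 0.030495 mm


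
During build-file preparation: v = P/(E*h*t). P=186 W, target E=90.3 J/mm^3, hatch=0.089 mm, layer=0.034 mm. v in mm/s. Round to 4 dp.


v = 186 / (90.3*0.089*0.034) = 680.7008 mm/s


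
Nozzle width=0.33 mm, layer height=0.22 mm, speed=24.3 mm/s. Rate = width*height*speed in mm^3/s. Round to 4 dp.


Rate = 0.33 * 0.22 * 24.3 = 1.7642 mm^3/s


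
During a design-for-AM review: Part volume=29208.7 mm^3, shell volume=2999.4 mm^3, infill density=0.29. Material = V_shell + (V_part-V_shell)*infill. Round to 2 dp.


V_infill = (29208.7 - 2999.4) * 0.29 = 7600.7
V_total = 2999.4 + 7600.7 = 10600.1 mm^3


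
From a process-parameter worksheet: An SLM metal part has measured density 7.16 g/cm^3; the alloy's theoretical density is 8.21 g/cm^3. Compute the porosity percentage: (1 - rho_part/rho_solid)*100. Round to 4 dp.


Porosity = (1-7.16/8.21)*100 = 12.7893 %


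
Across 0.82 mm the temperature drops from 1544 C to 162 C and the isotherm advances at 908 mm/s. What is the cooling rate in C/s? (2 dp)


G = (1544-162)/0.82 = 1685.36585366 C/mm
CR = 1685.36585366 * 908 = 1530312.2 C/s


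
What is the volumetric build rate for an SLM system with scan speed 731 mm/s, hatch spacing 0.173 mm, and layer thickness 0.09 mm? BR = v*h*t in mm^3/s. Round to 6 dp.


Rate = 731 * 0.173 * 0.09 = 11.38167 mm^3/s


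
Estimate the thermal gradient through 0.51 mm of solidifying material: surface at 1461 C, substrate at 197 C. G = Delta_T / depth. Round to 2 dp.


G = (1461-197)/0.51 = 2478.43 C/mm


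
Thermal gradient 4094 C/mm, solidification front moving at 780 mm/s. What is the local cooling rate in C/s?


CR = 4094 * 780 = 3193320 C/s


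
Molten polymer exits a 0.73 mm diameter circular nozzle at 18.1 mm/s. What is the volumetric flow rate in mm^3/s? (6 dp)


A = pi*(0.73/2)^2 = 0.41853868 mm^2
Q = 0.41853868 * 18.1 = 7.57555 mm^3/s


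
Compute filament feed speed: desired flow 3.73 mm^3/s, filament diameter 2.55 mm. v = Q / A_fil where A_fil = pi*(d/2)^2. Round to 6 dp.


A = pi*(2.55/2)^2 = 5.107052
v = 3.73 / 5.107052 = 0.730363 mm/s


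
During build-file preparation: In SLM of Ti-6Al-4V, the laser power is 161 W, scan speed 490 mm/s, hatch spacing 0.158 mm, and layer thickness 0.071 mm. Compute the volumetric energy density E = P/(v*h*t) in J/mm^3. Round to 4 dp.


E = 161 / (490*0.158*0.071) = 29.2897 J/mm^3


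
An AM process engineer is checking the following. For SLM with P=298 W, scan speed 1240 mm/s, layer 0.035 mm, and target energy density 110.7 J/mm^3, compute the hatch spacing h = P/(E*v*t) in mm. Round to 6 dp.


h = 298 / (110.7*1240*0.035) = 0.062027 mm


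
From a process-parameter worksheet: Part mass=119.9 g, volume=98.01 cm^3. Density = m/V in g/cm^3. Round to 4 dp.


rho = 119.9 / 98.01 = 1.2233 g/cm^3


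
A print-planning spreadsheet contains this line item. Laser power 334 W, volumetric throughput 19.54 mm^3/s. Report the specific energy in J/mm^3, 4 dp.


SE = 334 / 19.54 = 17.0931 J/mm^3


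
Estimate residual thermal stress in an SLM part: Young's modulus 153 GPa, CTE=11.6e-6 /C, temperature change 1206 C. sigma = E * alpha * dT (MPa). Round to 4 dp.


sigma = 153*1000 * 11.6e-6 * 1206 = 2140.4088 MPa


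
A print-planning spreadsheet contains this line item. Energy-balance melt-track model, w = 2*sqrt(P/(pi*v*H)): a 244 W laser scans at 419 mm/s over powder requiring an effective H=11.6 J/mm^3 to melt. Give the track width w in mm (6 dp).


w = 2*sqrt(244/(pi*419*11.6)) = 0.252821 mm


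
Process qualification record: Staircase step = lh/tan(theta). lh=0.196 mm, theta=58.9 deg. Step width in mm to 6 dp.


step = 0.196 / tan(58.9) = 0.118235 mm


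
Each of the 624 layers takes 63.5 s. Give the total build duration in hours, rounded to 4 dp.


t = 624 * 63.5 / 3600 = 11.0067 hrs


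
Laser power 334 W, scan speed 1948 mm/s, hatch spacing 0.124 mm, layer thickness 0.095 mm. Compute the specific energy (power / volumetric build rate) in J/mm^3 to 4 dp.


Build rate = 1948 * 0.124 * 0.095 = 22.94744 mm^3/s
SE = 334 / 22.94744 = 14.555 J/mm^3


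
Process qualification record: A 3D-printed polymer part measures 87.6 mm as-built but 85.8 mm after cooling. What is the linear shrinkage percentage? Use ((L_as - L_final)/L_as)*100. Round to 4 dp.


Shrinkage = ((87.6-85.8)/87.6)*100 = 2.0548 %


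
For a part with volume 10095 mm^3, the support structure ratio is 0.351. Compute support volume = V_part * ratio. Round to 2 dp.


V_support = 10095 * 0.351 = 3543.35 mm^3


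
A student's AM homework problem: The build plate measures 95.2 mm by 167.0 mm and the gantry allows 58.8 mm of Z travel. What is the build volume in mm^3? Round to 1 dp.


V = 95.2 * 167.0 * 58.8 = 934825.9 mm^3


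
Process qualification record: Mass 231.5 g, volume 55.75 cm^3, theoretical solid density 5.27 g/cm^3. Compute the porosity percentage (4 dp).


rho_part = 231.5 / 55.75 = 4.15246637 g/cm^3
Porosity = (1 - 4.15246637/5.27)*100 = 21.2056 %


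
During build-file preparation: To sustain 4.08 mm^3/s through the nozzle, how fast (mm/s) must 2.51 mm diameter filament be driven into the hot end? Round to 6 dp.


A = pi*(2.51/2)^2 = 4.948087
v = 4.08 / 4.948087 = 0.824561 mm/s


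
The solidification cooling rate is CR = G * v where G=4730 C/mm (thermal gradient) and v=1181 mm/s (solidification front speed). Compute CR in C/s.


CR = 4730 * 1181 = 5586130 C/s


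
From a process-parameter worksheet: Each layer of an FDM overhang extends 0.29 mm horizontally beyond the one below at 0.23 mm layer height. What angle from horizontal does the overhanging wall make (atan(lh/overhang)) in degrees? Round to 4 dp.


angle = atan(0.23/0.29) = 38.4181 degrees


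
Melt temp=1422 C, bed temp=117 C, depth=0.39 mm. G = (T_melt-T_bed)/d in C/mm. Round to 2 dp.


G = (1422-117)/0.39 = 3346.15 C/mm


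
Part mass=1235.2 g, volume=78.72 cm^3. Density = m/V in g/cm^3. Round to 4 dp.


rho = 1235.2 / 78.72 = 15.6911 g/cm^3


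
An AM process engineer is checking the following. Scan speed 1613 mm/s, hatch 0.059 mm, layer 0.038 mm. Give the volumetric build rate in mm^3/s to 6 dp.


Rate = 1613 * 0.059 * 0.038 = 3.616346 mm^3/s


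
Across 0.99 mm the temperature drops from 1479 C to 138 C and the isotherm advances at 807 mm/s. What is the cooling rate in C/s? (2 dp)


G = (1479-138)/0.99 = 1354.54545455 C/mm
CR = 1354.54545455 * 807 = 1093118.18 C/s


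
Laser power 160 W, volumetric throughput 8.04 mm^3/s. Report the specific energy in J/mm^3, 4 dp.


SE = 160 / 8.04 = 19.9005 J/mm^3


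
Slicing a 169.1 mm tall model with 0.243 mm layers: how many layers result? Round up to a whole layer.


Layers = ceil(169.1/0.243) = 696


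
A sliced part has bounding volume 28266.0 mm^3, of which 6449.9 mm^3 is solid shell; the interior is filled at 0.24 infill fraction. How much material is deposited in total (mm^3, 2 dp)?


V_infill = (28266.0 - 6449.9) * 0.24 = 5235.86
V_total = 6449.9 + 5235.86 = 11685.76 mm^3


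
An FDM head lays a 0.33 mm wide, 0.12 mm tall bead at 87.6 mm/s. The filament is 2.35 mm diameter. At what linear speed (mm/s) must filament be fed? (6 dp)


Q = 0.33 * 0.12 * 87.6 = 3.46896 mm^3/s
A_fil = pi*(2.35/2)^2 = 4.33736136 mm^2
v_feed = 3.46896 / 4.33736136 = 0.799786 mm/s


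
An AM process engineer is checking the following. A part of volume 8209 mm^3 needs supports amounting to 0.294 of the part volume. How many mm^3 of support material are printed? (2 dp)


V_support = 8209 * 0.294 = 2413.45 mm^3


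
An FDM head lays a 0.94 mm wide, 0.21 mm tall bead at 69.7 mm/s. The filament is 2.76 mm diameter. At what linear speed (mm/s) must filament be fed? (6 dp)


Q = 0.94 * 0.21 * 69.7 = 13.75878 mm^3/s
A_fil = pi*(2.76/2)^2 = 5.98284905 mm^2
v_feed = 13.75878 / 5.98284905 = 2.299704 mm/s


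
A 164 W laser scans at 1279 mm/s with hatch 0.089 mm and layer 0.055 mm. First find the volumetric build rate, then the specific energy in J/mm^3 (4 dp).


Build rate = 1279 * 0.089 * 0.055 = 6.260705 mm^3/s
SE = 164 / 6.260705 = 26.1951 J/mm^3


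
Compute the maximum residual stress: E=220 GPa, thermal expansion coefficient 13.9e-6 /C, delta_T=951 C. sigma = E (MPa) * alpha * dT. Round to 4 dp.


sigma = 220*1000 * 13.9e-6 * 951 = 2908.158 MPa


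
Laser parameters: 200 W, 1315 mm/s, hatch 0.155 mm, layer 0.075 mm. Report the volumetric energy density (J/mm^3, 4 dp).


E = 200 / (1315*0.155*0.075) = 13.0831 J/mm^3


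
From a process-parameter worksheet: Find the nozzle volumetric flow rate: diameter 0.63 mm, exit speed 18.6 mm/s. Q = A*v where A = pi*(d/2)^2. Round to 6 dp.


A = pi*(0.63/2)^2 = 0.31172453 mm^2
Q = 0.31172453 * 18.6 = 5.798076 mm^3/s


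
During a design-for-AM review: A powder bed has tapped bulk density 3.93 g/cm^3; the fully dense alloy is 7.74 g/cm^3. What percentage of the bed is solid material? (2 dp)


Packing = (3.93/7.74)*100 = 50.78 %


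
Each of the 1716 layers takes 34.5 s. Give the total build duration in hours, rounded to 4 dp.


t = 1716 * 34.5 / 3600 = 16.445 hrs


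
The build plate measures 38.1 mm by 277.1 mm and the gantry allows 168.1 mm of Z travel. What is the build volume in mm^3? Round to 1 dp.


V = 38.1 * 277.1 * 168.1 = 1774717.4 mm^3


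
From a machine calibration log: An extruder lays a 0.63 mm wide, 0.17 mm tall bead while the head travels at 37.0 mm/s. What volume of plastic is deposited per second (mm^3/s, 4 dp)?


Rate = 0.63 * 0.17 * 37.0 = 3.9627 mm^3/s


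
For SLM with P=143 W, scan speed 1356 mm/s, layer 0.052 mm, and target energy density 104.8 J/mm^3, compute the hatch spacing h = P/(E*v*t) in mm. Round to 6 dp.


h = 143 / (104.8*1356*0.052) = 0.019351 mm


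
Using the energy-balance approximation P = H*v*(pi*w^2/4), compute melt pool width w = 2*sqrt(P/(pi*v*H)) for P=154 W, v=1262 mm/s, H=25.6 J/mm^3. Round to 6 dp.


w = 2*sqrt(154/(pi*1262*25.6)) = 0.077905 mm


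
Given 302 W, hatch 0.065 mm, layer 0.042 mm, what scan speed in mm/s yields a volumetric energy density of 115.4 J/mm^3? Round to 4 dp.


v = 302 / (115.4*0.065*0.042) = 958.6023 mm/s


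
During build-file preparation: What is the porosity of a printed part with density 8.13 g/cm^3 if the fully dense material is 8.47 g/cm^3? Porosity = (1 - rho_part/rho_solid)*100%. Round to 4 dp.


Porosity = (1-8.13/8.47)*100 = 4.0142 %


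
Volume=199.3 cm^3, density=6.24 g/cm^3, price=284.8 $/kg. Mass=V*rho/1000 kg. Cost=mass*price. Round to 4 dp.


Mass = 199.3*6.24/1000 = 1.243632 kg
Cost = 1.243632 * 284.8 = 354.1864 $


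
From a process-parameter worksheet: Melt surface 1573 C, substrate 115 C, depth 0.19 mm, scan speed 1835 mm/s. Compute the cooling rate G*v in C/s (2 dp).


G = (1573-115)/0.19 = 7673.68421053 C/mm
CR = 7673.68421053 * 1835 = 14081210.53 C/s


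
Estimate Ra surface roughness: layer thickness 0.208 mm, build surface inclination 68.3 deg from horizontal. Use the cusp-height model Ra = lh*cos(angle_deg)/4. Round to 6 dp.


Ra = 0.208 * cos(68.3) / 4 = 0.019227 mm


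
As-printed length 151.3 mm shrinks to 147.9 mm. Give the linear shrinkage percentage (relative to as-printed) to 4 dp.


Shrinkage = ((151.3-147.9)/151.3)*100 = 2.2472 %


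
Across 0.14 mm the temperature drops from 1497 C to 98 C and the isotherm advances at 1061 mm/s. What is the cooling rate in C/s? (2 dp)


G = (1497-98)/0.14 = 9992.85714286 C/mm
CR = 9992.85714286 * 1061 = 10602421.43 C/s


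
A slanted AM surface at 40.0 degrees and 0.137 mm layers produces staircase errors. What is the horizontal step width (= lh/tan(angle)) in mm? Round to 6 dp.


step = 0.137 / tan(40.0) = 0.16327 mm


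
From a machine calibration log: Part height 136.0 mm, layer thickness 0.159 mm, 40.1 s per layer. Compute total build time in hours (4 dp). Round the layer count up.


Layers = ceil(136.0/0.159) = 856
t = 856 * 40.1 / 3600 = 9.5349 hrs


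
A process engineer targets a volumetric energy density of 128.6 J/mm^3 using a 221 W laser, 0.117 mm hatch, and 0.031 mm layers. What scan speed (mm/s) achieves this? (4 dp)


v = 221 / (128.6*0.117*0.031) = 473.8095 mm/s


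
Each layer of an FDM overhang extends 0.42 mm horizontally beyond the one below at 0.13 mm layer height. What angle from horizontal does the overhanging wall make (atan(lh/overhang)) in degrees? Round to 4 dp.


angle = atan(0.13/0.42) = 17.1985 degrees


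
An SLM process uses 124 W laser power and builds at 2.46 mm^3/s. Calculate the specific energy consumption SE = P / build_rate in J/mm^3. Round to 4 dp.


SE = 124 / 2.46 = 50.4065 J/mm^3


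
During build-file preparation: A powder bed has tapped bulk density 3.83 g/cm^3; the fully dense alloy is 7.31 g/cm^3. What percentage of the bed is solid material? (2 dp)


Packing = (3.83/7.31)*100 = 52.39 %


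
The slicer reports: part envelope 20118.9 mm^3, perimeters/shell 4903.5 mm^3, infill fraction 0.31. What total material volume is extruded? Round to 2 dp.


V_infill = (20118.9 - 4903.5) * 0.31 = 4716.77
V_total = 4903.5 + 4716.77 = 9620.27 mm^3


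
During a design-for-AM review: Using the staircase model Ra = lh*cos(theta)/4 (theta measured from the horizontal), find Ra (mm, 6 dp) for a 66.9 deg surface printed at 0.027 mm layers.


Ra = 0.027 * cos(66.9) / 4 = 0.002648 mm


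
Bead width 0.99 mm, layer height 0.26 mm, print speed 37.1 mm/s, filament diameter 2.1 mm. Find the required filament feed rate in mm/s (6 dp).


Q = 0.99 * 0.26 * 37.1 = 9.54954 mm^3/s
A_fil = pi*(2.1/2)^2 = 3.4636059 mm^2
v_feed = 9.54954 / 3.4636059 = 2.757109 mm/s


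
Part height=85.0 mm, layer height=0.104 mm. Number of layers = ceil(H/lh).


Layers = ceil(85.0/0.104) = 818


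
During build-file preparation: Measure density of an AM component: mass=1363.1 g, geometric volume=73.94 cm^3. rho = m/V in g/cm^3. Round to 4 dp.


rho = 1363.1 / 73.94 = 18.4352 g/cm^3


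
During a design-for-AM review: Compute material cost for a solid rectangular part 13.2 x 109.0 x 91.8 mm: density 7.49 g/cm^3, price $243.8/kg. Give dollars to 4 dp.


V = 13.2 * 109.0 * 91.8 = 132081.84 mm^3 = 132.08184 cm^3
Mass = 132.08184 * 7.49 / 1000 = 0.98929298 kg
Cost = 0.98929298 * 243.8 = 241.1896 $


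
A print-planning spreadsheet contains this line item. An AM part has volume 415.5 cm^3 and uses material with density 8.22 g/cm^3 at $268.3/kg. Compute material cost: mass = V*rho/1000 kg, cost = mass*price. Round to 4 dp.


Mass = 415.5*8.22/1000 = 3.41541 kg
Cost = 3.41541 * 268.3 = 916.3545 $


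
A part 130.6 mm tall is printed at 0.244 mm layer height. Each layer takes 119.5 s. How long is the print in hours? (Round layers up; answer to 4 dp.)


Layers = ceil(130.6/0.244) = 536
t = 536 * 119.5 / 3600 = 17.7922 hrs


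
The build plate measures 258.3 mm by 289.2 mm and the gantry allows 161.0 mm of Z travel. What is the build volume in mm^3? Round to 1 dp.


V = 258.3 * 289.2 * 161.0 = 12026758.0 mm^3


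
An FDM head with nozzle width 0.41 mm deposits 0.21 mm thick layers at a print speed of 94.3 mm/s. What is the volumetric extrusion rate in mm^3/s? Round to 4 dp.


Rate = 0.41 * 0.21 * 94.3 = 8.1192 mm^3/s


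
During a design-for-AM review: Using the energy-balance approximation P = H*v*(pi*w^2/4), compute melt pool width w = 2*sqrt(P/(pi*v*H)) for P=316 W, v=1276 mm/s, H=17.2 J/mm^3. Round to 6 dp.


w = 2*sqrt(316/(pi*1276*17.2)) = 0.135397 mm


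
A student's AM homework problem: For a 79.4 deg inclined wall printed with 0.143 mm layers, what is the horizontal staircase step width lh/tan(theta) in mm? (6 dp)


step = 0.143 / tan(79.4) = 0.026762 mm


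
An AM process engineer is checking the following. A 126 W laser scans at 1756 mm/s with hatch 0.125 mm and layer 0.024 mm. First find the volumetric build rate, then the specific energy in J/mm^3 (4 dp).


Build rate = 1756 * 0.125 * 0.024 = 5.268 mm^3/s
SE = 126 / 5.268 = 23.918 J/mm^3


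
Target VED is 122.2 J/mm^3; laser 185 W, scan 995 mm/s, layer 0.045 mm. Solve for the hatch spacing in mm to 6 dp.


h = 185 / (122.2*995*0.045) = 0.033812 mm


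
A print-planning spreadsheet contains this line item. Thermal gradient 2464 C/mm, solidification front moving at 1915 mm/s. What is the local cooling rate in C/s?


CR = 2464 * 1915 = 4718560 C/s


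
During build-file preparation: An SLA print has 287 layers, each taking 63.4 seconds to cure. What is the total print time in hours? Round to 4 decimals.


t = 287 * 63.4 / 3600 = 5.0544 hrs


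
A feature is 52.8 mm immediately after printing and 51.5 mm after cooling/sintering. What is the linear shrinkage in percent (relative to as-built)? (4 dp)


Shrinkage = ((52.8-51.5)/52.8)*100 = 2.4621 %


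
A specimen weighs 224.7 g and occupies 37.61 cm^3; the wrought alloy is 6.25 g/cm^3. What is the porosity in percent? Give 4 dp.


rho_part = 224.7 / 37.61 = 5.97447487 g/cm^3
Porosity = (1 - 5.97447487/6.25)*100 = 4.4084 %


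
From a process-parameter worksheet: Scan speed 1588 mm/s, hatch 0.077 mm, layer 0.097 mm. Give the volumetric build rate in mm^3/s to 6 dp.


Rate = 1588 * 0.077 * 0.097 = 11.860772 mm^3/s


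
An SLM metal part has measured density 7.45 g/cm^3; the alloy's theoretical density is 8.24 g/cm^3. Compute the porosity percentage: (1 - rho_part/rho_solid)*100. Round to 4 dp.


Porosity = (1-7.45/8.24)*100 = 9.5874 %


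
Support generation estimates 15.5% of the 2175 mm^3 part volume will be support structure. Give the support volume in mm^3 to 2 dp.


V_support = 2175 * 0.155 = 337.13 mm^3


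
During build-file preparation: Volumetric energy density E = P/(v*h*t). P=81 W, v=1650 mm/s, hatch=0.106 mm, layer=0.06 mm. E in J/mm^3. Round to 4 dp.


E = 81 / (1650*0.106*0.06) = 7.7187 J/mm^3


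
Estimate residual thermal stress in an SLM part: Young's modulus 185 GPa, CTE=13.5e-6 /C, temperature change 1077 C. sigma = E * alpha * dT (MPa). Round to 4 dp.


sigma = 185*1000 * 13.5e-6 * 1077 = 2689.8075 MPa


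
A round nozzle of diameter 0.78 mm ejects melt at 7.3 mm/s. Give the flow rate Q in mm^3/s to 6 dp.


A = pi*(0.78/2)^2 = 0.47783624 mm^2
Q = 0.47783624 * 7.3 = 3.488205 mm^3/s


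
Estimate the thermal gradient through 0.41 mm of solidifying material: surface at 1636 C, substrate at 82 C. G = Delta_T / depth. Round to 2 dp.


G = (1636-82)/0.41 = 3790.24 C/mm


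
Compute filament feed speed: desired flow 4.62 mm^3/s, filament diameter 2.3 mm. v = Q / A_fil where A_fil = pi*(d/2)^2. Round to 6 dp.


A = pi*(2.3/2)^2 = 4.154756
v = 4.62 / 4.154756 = 1.111979 mm/s
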